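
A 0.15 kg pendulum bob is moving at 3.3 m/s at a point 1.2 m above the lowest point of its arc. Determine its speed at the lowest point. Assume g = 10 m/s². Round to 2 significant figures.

By conservation of mechanical energy, ½mv₀² + mgh = ½mv²
The mass cancels from both sides.
v² = v₀² + 2gh = (3.3)² + 2(10)(1.2) = 34.890
v = √34.890 = 5.907 m/s

v = 5.9 m/s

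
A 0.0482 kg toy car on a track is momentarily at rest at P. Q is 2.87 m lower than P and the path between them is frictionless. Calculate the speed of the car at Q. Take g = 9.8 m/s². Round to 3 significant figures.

v = 7.50 m/s

Equating total energy at the two states: mgh = ½mv²
v = √(2gh) = √(2 × 9.8 × 2.87) = √56.252 = 7.500 m/s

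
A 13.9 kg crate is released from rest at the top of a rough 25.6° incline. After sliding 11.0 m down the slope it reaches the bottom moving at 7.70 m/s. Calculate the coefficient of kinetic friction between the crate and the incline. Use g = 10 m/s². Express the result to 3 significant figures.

μ_k = 0.180

Energy balance down the incline: mg L sinθ − ½mv² = μ_k (mg cosθ) L
mgL sinθ = 660.66 J; ½mv² = 412.07 J
W_f = 660.66 − 412.07 = 248.6 J
μ_k = W_f/(mg cosθ · L) = 248.6/(125.4 × 11.0) = 0.1803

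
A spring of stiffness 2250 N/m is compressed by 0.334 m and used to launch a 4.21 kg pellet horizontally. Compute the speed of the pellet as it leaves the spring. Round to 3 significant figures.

Conservation of energy: ½kx² = ½mv²
v = x√(k/m) = 0.334 × √(2250/4.21) = 7.721 m/s

v = 7.72 m/s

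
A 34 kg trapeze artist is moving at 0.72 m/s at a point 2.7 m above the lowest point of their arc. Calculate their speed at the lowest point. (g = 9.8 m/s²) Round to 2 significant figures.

v = 7.3 m/s

Energy conservation between the two points: ½mv₀² + mgh = ½mv²
v² = v₀² + 2gh = (0.72)² + 2(9.8)(2.7) = 53.438
v = √53.438 = 7.310 m/s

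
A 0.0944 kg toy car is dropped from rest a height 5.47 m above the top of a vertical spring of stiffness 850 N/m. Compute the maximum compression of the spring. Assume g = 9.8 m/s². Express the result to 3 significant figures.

x = 0.110 m

Take the reference level at the top of the uncompressed spring. At max compression the car has fallen H + x and is momentarily at rest:
mg(H + x) = ½kx²
½(850)x² − (0.0944)(9.8)x − (0.0944)(9.8)(5.47) = 0
425.0x² − 0.9251x − 5.060 = 0
x = [0.9251 + √(0.8558 + 8602.7)]/(2 × 425.0) = 0.1102 m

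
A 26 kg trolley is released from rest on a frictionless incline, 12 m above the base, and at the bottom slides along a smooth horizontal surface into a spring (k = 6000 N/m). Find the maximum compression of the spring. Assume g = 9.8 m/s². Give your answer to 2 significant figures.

At max compression the trolley is momentarily at rest: mgh = ½kx²
x = √(2mgh/k) = √(2 × 26 × 9.8 × 12 / 6000) = 1.010 m

x = 1.0 m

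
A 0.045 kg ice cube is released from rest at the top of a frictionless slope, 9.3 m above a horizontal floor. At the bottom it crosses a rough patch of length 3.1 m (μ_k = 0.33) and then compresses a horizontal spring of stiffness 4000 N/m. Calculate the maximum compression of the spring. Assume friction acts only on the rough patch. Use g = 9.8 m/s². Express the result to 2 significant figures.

Initial energy: E₁ = mgh = (0.045)(9.8)(9.3) = 4.1013 J
Friction removes W_f = μ_k mg d = (0.33)(0.045)(9.8)(3.1) = 0.4511 J
Energy reaching the spring: E = 4.1013 − 0.4511 = 3.6502 J
At max compression ½kx² = E ⇒ x = √(2E/k) = √(2 × 3.6502/4000) = 0.04272 m

x = 0.043 m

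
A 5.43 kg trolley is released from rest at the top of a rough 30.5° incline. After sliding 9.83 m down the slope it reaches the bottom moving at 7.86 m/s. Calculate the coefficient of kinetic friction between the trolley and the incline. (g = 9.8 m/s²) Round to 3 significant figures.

mgh = ½mv² + μ_k (mg cosθ) L, with h = L sinθ
mgL sinθ = 265.49 J; ½mv² = 167.73 J
W_f = 265.49 − 167.73 = 97.76 J
μ_k = W_f/(mg cosθ · L) = 97.76/(45.85 × 9.83) = 0.2169

μ_k = 0.217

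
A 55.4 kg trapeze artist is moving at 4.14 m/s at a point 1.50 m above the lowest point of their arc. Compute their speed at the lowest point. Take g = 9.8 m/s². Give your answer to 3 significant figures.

v = 6.82 m/s

Energy conservation between the two points: ½mv₀² + mgh = ½mv²
The mass cancels from both sides.
v² = v₀² + 2gh = (4.14)² + 2(9.8)(1.50) = 46.540
v = √46.540 = 6.822 m/s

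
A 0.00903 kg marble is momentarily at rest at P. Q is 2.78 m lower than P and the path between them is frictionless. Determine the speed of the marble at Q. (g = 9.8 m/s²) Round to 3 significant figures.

Energy conservation between the two points: mgh = ½mv²
The mass cancels from both sides.
v = √(2gh) = √(2 × 9.8 × 2.78) = √54.488 = 7.382 m/s

v = 7.38 m/s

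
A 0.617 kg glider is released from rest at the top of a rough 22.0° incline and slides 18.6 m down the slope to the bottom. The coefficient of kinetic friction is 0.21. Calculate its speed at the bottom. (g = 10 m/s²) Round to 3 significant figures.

Energy: mgh = ½mv² + W_f, with h = L sinθ and W_f = μ_k (mg cosθ) L
mgh = mgL sinθ = (0.617)(10)(18.6)sin22.0° = 42.991 J
W_f = μ_k mg cosθ · L = (0.21)(0.617)(10)cos22.0°·18.6 = 22.35 J
½mv² = 42.991 − 22.35 = 20.645 J
v = √(2 × 20.645/0.617) = 8.181 m/s

v = 8.18 m/s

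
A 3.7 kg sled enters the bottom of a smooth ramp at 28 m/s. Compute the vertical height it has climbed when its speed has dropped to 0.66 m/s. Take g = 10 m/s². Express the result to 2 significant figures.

Conservation of energy: ½mv₁² = ½mv₂² + mgh
h = (v₁² − v₂²)/(2g) = (28² − 0.66²)/(2 × 10) = 39.18 m

h = 39 m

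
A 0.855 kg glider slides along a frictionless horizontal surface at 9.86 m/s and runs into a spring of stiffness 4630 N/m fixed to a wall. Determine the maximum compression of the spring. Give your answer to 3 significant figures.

At max compression the glider is momentarily at rest: ½mv² = ½kx²
x = v√(m/k) = 9.86 × √(0.855/4630) = 0.1340 m

x = 0.134 m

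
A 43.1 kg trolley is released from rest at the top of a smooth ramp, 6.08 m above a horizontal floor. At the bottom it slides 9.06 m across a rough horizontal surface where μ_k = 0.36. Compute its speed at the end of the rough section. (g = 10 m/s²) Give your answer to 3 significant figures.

v = 7.51 m/s

Energy at the top = energy at the end + work done against friction:
mgh = ½mv² + μ_k m g d
W_f = μ_k mg d = (0.36)(43.1)(10)(9.06) = 1406 J
½mv² = mgh − W_f = 2620.5 − 1406 = 1214.7 J
v = √(2 × 1214.7/43.1) = 7.508 m/s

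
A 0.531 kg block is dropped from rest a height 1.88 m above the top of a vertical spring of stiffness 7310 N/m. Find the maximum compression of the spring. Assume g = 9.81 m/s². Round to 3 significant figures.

Take the reference level at the top of the uncompressed spring. At max compression the block has fallen H + x and is momentarily at rest:
mg(H + x) = ½kx²
½(7310)x² − (0.531)(9.81)x − (0.531)(9.81)(1.88) = 0
3655x² − 5.209x − 9.793 = 0
x = [5.209 + √(27.13 + 143176)]/(2 × 3655) = 0.05248 m

x = 0.0525 m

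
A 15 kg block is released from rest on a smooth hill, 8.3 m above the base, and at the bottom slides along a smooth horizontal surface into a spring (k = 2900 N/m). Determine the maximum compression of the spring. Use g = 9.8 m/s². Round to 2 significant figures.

At max compression the block is momentarily at rest: mgh = ½kx²
x = √(2mgh/k) = √(2 × 15 × 9.8 × 8.3 / 2900) = 0.9173 m

x = 0.92 m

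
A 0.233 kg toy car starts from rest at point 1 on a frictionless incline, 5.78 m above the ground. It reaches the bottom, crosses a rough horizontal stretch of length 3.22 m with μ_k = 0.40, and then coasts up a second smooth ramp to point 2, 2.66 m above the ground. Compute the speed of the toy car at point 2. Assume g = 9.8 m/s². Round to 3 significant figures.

Energy at 1: mgh₁ = (0.233)(9.8)(5.78) = 13.198 J
Friction loss: W_f = μ_k mg d = 2.941 J
At 2: ½mv² + mgh₂ = mgh₁ − W_f
½mv² = 13.198 − 2.941 − 6.0738 = 4.1832 J
v = √(2 × 4.1832/0.233) = 5.992 m/s

v = 5.99 m/s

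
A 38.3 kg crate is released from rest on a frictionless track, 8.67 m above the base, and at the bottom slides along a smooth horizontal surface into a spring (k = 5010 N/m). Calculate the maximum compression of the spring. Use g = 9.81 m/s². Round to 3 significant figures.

x = 1.14 m

Energy conservation (no friction) from release to max compression: mgh = ½kx²
x = √(2mgh/k) = √(2 × 38.3 × 9.81 × 8.67 / 5010) = 1.140 m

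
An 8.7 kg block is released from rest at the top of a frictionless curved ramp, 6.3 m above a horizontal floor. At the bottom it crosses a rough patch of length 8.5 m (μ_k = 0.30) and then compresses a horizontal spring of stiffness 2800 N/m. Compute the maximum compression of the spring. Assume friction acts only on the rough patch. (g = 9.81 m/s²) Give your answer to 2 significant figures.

x = 0.48 m

Initial energy: E₁ = mgh = (8.7)(9.81)(6.3) = 537.69 J
Friction removes W_f = μ_k mg d = (0.30)(8.7)(9.81)(8.5) = 217.6 J
Energy reaching the spring: E = 537.69 − 217.6 = 320.05 J
At max compression ½kx² = E ⇒ x = √(2E/k) = √(2 × 320.05/2800) = 0.4781 m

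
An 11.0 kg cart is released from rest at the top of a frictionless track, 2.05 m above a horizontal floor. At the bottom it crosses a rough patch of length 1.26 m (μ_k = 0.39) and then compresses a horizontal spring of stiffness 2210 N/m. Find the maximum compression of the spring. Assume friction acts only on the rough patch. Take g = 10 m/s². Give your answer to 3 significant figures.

x = 0.394 m

Initial energy: E₁ = mgh = (11.0)(10)(2.05) = 225.50 J
Friction removes W_f = μ_k mg d = (0.39)(11.0)(10)(1.26) = 54.05 J
Energy reaching the spring: E = 225.50 − 54.05 = 171.45 J
At max compression ½kx² = E ⇒ x = √(2E/k) = √(2 × 171.45/2210) = 0.3939 m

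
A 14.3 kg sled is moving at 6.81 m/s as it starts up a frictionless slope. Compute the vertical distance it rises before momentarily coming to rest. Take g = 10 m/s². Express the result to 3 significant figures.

By energy conservation, ½mv² = mgh
h = v²/(2g) = 6.81²/(2 × 10) = 2.319 m

h = 2.32 m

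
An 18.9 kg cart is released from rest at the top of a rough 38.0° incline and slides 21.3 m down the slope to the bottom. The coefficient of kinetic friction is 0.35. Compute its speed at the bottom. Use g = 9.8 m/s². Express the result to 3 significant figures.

Work–energy: mg(L sinθ) − μ_k(mg cosθ)L = ½mv²
mgh = mgL sinθ = (18.9)(9.8)(21.3)sin38.0° = 2428.9 J
W_f = μ_k mg cosθ · L = (0.35)(18.9)(9.8)cos38.0°·21.3 = 1088 J
½mv² = 2428.9 − 1088 = 1340.8 J
v = √(2 × 1340.8/18.9) = 11.91 m/s

v = 11.9 m/s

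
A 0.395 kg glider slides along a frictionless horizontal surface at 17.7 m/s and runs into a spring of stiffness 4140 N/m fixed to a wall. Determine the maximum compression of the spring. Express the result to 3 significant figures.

At max compression the glider is momentarily at rest: ½mv² = ½kx²
x = v√(m/k) = 17.7 × √(0.395/4140) = 0.1729 m

x = 0.173 m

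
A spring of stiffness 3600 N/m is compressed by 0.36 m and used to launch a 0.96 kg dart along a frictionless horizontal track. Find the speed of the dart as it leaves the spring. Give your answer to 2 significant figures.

v = 22 m/s

The dart leaves the spring when the spring is at natural length, so ½kx² = ½mv²
v = x√(k/m) = 0.36 × √(3600/0.96) = 22.05 m/s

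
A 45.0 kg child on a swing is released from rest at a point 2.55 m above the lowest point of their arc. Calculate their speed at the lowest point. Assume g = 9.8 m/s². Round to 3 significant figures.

Energy conservation between the two points: mgh = ½mv²
The mass cancels from both sides.
v = √(2gh) = √(2 × 9.8 × 2.55) = √49.980 = 7.070 m/s

v = 7.07 m/s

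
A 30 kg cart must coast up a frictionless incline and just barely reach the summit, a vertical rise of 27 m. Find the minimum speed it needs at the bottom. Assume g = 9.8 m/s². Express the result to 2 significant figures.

At the top it is momentarily at rest, so all KE converts to PE: ½mv² = mgh
v = √(2gh) = √(2 × 9.8 × 27) = 23.00 m/s

v = 23 m/s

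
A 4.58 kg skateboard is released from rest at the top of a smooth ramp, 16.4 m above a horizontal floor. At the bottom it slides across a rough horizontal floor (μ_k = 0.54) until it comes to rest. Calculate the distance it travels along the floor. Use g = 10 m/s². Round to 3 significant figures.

Applying the work–energy principle:
At rest all PE has been dissipated by friction: mgh = μ_k m g d
d = h/μ_k = 16.4/0.54 = 30.37 m

d = 30.4 m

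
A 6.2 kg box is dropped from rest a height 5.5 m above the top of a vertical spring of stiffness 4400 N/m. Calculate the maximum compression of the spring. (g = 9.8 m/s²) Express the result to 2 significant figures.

x = 0.40 m

Let x be the compression. The total drop is H + x, and the box is instantaneously at rest at max compression, so energy conservation gives:
mg(H + x) = ½kx²
½(4400)x² − (6.2)(9.8)x − (6.2)(9.8)(5.5) = 0
2200x² − 60.76x − 334.2 = 0
x = [60.76 + √(3692 + 2.9408e+06)]/(2 × 2200) = 0.4038 m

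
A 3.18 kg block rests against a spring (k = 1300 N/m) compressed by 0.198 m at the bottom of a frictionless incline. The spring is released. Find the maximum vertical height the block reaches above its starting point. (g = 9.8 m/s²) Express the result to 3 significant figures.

At maximum height the block is at rest, so ½kx² = mgh
h = kx²/(2mg) = (1300)(0.198)²/(2 × 3.18 × 9.8) = 0.8177 m

h = 0.818 m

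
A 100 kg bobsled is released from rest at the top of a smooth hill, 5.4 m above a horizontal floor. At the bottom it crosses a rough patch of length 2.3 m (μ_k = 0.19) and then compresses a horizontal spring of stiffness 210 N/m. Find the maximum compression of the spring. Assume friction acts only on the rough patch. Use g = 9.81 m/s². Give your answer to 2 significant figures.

Initial energy: E₁ = mgh = (100)(9.81)(5.4) = 5297.4 J
Friction removes W_f = μ_k mg d = (0.19)(100)(9.81)(2.3) = 428.7 J
Energy reaching the spring: E = 5297.4 − 428.7 = 4868.7 J
At max compression ½kx² = E ⇒ x = √(2E/k) = √(2 × 4868.7/210) = 6.809 m

x = 6.8 m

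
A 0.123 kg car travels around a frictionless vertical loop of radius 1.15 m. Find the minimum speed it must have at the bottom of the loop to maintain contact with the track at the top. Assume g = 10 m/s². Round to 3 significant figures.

At the top: mg = mv_top²/r ⇒ v_top² = gr = 11.50 m²/s²
Energy from bottom to top (height 2r): ½mv_bot² = ½mv_top² + mg(2r)
v_bot² = gr + 4gr = 5gr = 57.50
v_bot = √(5gr) = 7.583 m/s

v = 7.58 m/s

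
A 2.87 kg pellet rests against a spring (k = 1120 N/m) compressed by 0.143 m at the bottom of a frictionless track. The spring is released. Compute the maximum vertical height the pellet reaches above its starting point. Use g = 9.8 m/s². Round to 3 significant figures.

At maximum height the pellet is at rest, so ½kx² = mgh
h = kx²/(2mg) = (1120)(0.143)²/(2 × 2.87 × 9.8) = 0.4071 m

h = 0.407 m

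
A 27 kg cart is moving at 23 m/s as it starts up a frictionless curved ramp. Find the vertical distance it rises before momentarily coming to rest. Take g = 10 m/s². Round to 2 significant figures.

h = 26 m

By energy conservation, ½mv² = mgh
h = v²/(2g) = 23²/(2 × 10) = 26.45 m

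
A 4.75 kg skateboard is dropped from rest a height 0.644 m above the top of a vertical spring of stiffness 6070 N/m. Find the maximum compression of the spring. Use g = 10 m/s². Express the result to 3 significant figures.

Measuring PE from the top of the relaxed spring, at max compression the skateboard has dropped H + x with zero KE, so:
mg(H + x) = ½kx²
½(6070)x² − (4.75)(10)x − (4.75)(10)(0.644) = 0
3035x² − 47.50x − 30.59 = 0
x = [47.50 + √(2256 + 371363)]/(2 × 3035) = 0.1085 m

x = 0.109 m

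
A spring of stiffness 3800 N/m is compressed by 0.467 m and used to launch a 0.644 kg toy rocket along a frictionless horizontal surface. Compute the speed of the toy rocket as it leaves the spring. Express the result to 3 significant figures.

Conservation of energy: ½kx² = ½mv²
v = x√(k/m) = 0.467 × √(3800/0.644) = 35.87 m/s

v = 35.9 m/s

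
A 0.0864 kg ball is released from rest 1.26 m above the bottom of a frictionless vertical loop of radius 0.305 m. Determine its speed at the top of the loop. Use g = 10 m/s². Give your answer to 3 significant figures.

v = 3.61 m/s

Energy conservation: mgh = ½mv_top² + mg(2r)
v_top² = 2g(h − 2r) = 2(10)(1.26 − 0.6100) = 13.00
v_top = 3.606 m/s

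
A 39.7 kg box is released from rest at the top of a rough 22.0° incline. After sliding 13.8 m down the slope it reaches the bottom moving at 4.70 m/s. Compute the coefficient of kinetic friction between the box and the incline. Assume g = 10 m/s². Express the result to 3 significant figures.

mgh = ½mv² + μ_k (mg cosθ) L, with h = L sinθ
mgL sinθ = 2052.3 J; ½mv² = 438.49 J
W_f = 2052.3 − 438.49 = 1614 J
μ_k = W_f/(mg cosθ · L) = 1614/(368.1 × 13.8) = 0.3177

μ_k = 0.318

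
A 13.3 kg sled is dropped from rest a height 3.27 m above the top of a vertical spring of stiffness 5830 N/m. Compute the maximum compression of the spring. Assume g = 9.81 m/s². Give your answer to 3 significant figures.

Measuring PE from the top of the relaxed spring, at max compression the sled has dropped H + x with zero KE, so:
mg(H + x) = ½kx²
½(5830)x² − (13.3)(9.81)x − (13.3)(9.81)(3.27) = 0
2915x² − 130.5x − 426.6 = 0
x = [130.5 + √(17023 + 4.9747e+06)]/(2 × 2915) = 0.4056 m

x = 0.406 m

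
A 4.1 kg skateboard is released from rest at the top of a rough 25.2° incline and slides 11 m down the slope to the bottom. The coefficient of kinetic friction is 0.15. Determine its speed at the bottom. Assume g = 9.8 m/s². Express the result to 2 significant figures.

Work–energy: mg(L sinθ) − μ_k(mg cosθ)L = ½mv²
mgh = mgL sinθ = (4.1)(9.8)(11)sin25.2° = 188.19 J
W_f = μ_k mg cosθ · L = (0.15)(4.1)(9.8)cos25.2°·11 = 59.99 J
½mv² = 188.19 − 59.99 = 128.20 J
v = √(2 × 128.20/4.1) = 7.908 m/s

v = 7.9 m/s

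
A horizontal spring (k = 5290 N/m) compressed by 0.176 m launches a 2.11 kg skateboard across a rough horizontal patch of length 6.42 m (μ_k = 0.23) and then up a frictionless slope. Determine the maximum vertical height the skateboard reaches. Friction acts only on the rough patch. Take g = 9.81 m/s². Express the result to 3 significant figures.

Spring energy: E₀ = ½kx² = ½(5290)(0.176)² = 81.932 J
Friction: W_f = μ_k mg d = (0.23)(2.11)(9.81)(6.42) = 30.56 J
Energy at base of ramp: E = 81.932 − 30.56 = 51.367 J
At max height all remaining energy is PE: mgh = E ⇒ h = E/(mg) = 51.367/(2.11 × 9.81) = 2.482 m

h = 2.48 m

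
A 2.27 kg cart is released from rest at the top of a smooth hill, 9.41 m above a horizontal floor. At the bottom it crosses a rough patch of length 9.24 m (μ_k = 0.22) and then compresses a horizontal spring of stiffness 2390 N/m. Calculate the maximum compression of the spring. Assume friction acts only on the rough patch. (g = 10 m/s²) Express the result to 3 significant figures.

x = 0.374 m

Initial energy: E₁ = mgh = (2.27)(10)(9.41) = 213.61 J
Friction removes W_f = μ_k mg d = (0.22)(2.27)(10)(9.24) = 46.14 J
Energy reaching the spring: E = 213.61 − 46.14 = 167.46 J
At max compression ½kx² = E ⇒ x = √(2E/k) = √(2 × 167.46/2390) = 0.3743 m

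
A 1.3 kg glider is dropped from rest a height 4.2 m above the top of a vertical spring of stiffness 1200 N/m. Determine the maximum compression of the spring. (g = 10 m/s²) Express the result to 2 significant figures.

x = 0.31 m

Take the reference level at the top of the uncompressed spring. At max compression the glider has fallen H + x and is momentarily at rest:
mg(H + x) = ½kx²
½(1200)x² − (1.3)(10)x − (1.3)(10)(4.2) = 0
600.0x² − 13.00x − 54.60 = 0
x = [13.00 + √(169.0 + 131040)]/(2 × 600.0) = 0.3127 m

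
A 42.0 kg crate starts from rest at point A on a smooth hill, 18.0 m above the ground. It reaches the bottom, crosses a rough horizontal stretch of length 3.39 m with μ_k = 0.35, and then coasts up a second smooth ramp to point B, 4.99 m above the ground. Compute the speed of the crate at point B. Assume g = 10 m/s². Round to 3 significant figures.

v = 15.4 m/s

Energy at A: mgh₁ = (42.0)(10)(18.0) = 7560.0 J
Friction loss: W_f = μ_k mg d = 498.3 J
At B: ½mv² + mgh₂ = mgh₁ − W_f
½mv² = 7560.0 − 498.3 − 2095.8 = 4965.9 J
v = √(2 × 4965.9/42.0) = 15.38 m/s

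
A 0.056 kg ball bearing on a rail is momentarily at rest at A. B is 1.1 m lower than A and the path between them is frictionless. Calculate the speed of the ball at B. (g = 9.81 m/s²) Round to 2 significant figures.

v = 4.6 m/s

Mechanical energy is conserved (no friction): mgh = ½mv²
v = √(2gh) = √(2 × 9.81 × 1.1) = √21.582 = 4.646 m/s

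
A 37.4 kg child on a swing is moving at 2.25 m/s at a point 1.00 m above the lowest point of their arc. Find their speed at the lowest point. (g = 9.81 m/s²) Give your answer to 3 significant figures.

Mechanical energy is conserved (no friction): ½mv₀² + mgh = ½mv²
The mass cancels from both sides.
v² = v₀² + 2gh = (2.25)² + 2(9.81)(1.00) = 24.683
v = √24.683 = 4.968 m/s

v = 4.97 m/s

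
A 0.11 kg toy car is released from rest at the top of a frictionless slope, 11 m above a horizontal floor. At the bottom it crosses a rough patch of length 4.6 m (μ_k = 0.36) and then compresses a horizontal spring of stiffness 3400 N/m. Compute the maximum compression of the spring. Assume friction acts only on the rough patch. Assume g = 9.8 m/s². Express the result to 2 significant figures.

Initial energy: E₁ = mgh = (0.11)(9.8)(11) = 11.858 J
Friction removes W_f = μ_k mg d = (0.36)(0.11)(9.8)(4.6) = 1.785 J
Energy reaching the spring: E = 11.858 − 1.785 = 10.073 J
At max compression ½kx² = E ⇒ x = √(2E/k) = √(2 × 10.073/3400) = 0.07698 m

x = 0.077 m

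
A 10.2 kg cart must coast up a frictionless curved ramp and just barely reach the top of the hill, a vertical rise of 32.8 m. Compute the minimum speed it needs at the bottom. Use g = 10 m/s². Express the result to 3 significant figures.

v = 25.6 m/s

At the top it is momentarily at rest, so all KE converts to PE: ½mv² = mgh
v = √(2gh) = √(2 × 10 × 32.8) = 25.61 m/s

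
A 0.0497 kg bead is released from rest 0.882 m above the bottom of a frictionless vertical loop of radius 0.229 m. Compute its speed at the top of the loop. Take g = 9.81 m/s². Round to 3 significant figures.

v = 2.88 m/s

Energy conservation: mgh = ½mv_top² + mg(2r)
v_top² = 2g(h − 2r) = 2(9.81)(0.882 − 0.4580) = 8.319
v_top = 2.884 m/s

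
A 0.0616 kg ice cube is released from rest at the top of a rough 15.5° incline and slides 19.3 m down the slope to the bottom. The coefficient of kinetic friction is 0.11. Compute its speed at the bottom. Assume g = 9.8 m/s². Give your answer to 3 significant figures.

Taking the bottom as reference, mgh = ½mv² + μ_k N L with h = L sinθ, N = mg cosθ:
mgh = mgL sinθ = (0.0616)(9.8)(19.3)sin15.5° = 3.1136 J
W_f = μ_k mg cosθ · L = (0.11)(0.0616)(9.8)cos15.5°·19.3 = 1.235 J
½mv² = 3.1136 − 1.235 = 1.8786 J
v = √(2 × 1.8786/0.0616) = 7.810 m/s

v = 7.81 m/s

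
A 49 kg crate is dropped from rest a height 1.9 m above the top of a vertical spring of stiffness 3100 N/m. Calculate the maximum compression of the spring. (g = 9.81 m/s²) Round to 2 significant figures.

Take the reference level at the top of the uncompressed spring. At max compression the crate has fallen H + x and is momentarily at rest:
mg(H + x) = ½kx²
½(3100)x² − (49)(9.81)x − (49)(9.81)(1.9) = 0
1550x² − 480.7x − 913.3 = 0
x = [480.7 + √(231063 + 5.6625e+06)]/(2 × 1550) = 0.9382 m

x = 0.94 m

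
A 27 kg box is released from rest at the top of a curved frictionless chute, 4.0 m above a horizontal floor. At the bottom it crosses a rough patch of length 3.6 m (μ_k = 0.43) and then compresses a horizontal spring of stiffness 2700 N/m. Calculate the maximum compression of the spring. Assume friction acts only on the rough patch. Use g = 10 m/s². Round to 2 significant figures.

x = 0.70 m

Initial energy: E₁ = mgh = (27)(10)(4.0) = 1080.0 J
Friction removes W_f = μ_k mg d = (0.43)(27)(10)(3.6) = 418.0 J
Energy reaching the spring: E = 1080.0 − 418.0 = 662.04 J
At max compression ½kx² = E ⇒ x = √(2E/k) = √(2 × 662.04/2700) = 0.7003 m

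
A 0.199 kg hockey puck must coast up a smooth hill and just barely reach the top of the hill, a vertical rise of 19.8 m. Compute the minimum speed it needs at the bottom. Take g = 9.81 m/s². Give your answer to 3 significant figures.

At the top it is momentarily at rest, so all KE converts to PE: ½mv² = mgh
v = √(2gh) = √(2 × 9.81 × 19.8) = 19.71 m/s

v = 19.7 m/s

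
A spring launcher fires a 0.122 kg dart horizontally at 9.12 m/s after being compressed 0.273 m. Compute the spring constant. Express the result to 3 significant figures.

k = 136 N/m

Spring PE at full compression equals KE at release: ½kx² = ½mv²
k = mv²/x² = (0.122)(9.12)²/(0.273)² = 136.2 N/m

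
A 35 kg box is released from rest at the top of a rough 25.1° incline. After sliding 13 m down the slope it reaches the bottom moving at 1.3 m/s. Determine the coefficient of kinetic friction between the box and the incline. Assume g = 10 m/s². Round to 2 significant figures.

μ_k = 0.46

The energy dissipated by friction is the PE lost minus the KE gained:
mgL sinθ = 1930.1 J; ½mv² = 29.575 J
W_f = 1930.1 − 29.575 = 1901 J
μ_k = W_f/(mg cosθ · L) = 1901/(316.9 × 13) = 0.4613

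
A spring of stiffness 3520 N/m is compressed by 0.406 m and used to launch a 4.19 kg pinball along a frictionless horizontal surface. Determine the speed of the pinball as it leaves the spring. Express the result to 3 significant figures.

Spring PE converts entirely to kinetic energy: ½kx² = ½mv²
v = x√(k/m) = 0.406 × √(3520/4.19) = 11.77 m/s

v = 11.8 m/s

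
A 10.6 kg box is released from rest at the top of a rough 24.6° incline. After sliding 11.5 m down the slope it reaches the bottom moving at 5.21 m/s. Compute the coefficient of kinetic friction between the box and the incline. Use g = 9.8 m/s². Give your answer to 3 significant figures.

mgh = ½mv² + μ_k (mg cosθ) L, with h = L sinθ
mgL sinθ = 497.30 J; ½mv² = 143.86 J
W_f = 497.30 − 143.86 = 353.4 J
μ_k = W_f/(mg cosθ · L) = 353.4/(94.45 × 11.5) = 0.3254

μ_k = 0.325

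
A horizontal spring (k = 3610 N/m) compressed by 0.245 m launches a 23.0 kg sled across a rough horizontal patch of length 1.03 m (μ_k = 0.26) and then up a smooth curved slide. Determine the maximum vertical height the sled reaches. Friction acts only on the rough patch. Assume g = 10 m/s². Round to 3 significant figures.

Spring energy: E₀ = ½kx² = ½(3610)(0.245)² = 108.35 J
Friction: W_f = μ_k mg d = (0.26)(23.0)(10)(1.03) = 61.59 J
Energy at base of ramp: E = 108.35 − 61.59 = 46.751 J
At max height all remaining energy is PE: mgh = E ⇒ h = E/(mg) = 46.751/(23.0 × 10) = 0.2033 m

h = 0.203 m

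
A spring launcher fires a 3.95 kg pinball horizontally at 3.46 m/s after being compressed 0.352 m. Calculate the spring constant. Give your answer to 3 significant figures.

Energy stored in the spring equals the launch KE: ½kx² = ½mv²
k = mv²/x² = (3.95)(3.46)²/(0.352)² = 381.6 N/m

k = 382 N/m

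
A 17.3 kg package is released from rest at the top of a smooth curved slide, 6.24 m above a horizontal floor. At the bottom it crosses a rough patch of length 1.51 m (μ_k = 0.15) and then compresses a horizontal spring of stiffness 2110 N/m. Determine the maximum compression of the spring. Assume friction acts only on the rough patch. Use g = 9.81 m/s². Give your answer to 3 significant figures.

Initial energy: E₁ = mgh = (17.3)(9.81)(6.24) = 1059.0 J
Friction removes W_f = μ_k mg d = (0.15)(17.3)(9.81)(1.51) = 38.44 J
Energy reaching the spring: E = 1059.0 − 38.44 = 1020.6 J
At max compression ½kx² = E ⇒ x = √(2E/k) = √(2 × 1020.6/2110) = 0.9835 m

x = 0.984 m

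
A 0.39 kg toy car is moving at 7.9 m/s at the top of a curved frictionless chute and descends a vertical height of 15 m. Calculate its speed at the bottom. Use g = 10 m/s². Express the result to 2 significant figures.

Mechanical energy is conserved (no friction): ½mv₀² + mgh = ½mv²
v² = v₀² + 2gh = (7.9)² + 2(10)(15) = 362.41
v = √362.41 = 19.04 m/s

v = 19 m/s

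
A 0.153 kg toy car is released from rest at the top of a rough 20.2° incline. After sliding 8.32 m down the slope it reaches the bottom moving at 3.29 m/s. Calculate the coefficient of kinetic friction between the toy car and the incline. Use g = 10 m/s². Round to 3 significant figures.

mgh = ½mv² + μ_k (mg cosθ) L, with h = L sinθ
mgL sinθ = 4.3955 J; ½mv² = 0.82804 J
W_f = 4.3955 − 0.82804 = 3.567 J
μ_k = W_f/(mg cosθ · L) = 3.567/(1.436 × 8.32) = 0.2986

μ_k = 0.299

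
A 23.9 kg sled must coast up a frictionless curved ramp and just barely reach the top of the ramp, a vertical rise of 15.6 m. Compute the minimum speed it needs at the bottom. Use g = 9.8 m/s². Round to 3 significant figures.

v = 17.5 m/s

At the top it is momentarily at rest, so all KE converts to PE: ½mv² = mgh
v = √(2gh) = √(2 × 9.8 × 15.6) = 17.49 m/s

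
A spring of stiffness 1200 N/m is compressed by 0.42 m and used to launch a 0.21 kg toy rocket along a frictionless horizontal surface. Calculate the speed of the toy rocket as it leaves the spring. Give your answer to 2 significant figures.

v = 32 m/s

Conservation of energy: ½kx² = ½mv²
v = x√(k/m) = 0.42 × √(1200/0.21) = 31.75 m/s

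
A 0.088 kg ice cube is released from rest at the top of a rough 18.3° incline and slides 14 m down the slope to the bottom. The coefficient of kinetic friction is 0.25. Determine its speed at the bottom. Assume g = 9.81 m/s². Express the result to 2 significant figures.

v = 4.6 m/s

Energy: mgh = ½mv² + W_f, with h = L sinθ and W_f = μ_k (mg cosθ) L
mgh = mgL sinθ = (0.088)(9.81)(14)sin18.3° = 3.7949 J
W_f = μ_k mg cosθ · L = (0.25)(0.088)(9.81)cos18.3°·14 = 2.869 J
½mv² = 3.7949 − 2.869 = 0.92622 J
v = √(2 × 0.92622/0.088) = 4.588 m/s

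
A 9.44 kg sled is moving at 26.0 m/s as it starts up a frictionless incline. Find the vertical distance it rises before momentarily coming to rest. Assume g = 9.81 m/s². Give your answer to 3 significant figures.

h = 34.5 m

By energy conservation, ½mv² = mgh
h = v²/(2g) = 26.0²/(2 × 9.81) = 34.45 m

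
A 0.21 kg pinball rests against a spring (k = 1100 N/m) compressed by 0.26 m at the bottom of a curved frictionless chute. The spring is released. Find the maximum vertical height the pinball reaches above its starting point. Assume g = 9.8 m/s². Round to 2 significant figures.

h = 18 m

Energy conservation from release to the highest point: ½kx² = mgh
h = kx²/(2mg) = (1100)(0.26)²/(2 × 0.21 × 9.8) = 18.07 m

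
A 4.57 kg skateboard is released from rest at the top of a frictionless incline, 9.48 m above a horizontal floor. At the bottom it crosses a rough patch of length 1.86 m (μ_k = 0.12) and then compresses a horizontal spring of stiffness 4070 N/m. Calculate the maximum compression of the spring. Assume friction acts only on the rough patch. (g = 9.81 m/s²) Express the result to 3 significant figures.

Initial energy: E₁ = mgh = (4.57)(9.81)(9.48) = 425.00 J
Friction removes W_f = μ_k mg d = (0.12)(4.57)(9.81)(1.86) = 10.01 J
Energy reaching the spring: E = 425.00 − 10.01 = 415.00 J
At max compression ½kx² = E ⇒ x = √(2E/k) = √(2 × 415.00/4070) = 0.4516 m

x = 0.452 m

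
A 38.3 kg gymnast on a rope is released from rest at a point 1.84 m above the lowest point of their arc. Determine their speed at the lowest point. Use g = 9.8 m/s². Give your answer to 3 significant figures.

v = 6.01 m/s

Mechanical energy is conserved (no friction): mgh = ½mv²
The mass cancels from both sides.
v = √(2gh) = √(2 × 9.8 × 1.84) = √36.064 = 6.005 m/s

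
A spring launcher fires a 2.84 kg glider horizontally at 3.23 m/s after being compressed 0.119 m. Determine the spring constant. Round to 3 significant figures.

Spring PE at full compression equals KE at release: ½kx² = ½mv²
k = mv²/x² = (2.84)(3.23)²/(0.119)² = 2092 N/m

k = 2090 N/m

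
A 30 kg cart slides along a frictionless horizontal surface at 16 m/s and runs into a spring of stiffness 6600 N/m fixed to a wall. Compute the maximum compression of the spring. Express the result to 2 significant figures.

x = 1.1 m

At max compression the cart is momentarily at rest: ½mv² = ½kx²
x = v√(m/k) = 16 × √(30/6600) = 1.079 m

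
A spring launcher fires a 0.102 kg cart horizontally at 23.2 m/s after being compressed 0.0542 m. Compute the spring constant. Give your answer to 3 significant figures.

k = 18700 N/m

½kx² = ½mv²
k = mv²/x² = (0.102)(23.2)²/(0.0542)² = 18689 N/m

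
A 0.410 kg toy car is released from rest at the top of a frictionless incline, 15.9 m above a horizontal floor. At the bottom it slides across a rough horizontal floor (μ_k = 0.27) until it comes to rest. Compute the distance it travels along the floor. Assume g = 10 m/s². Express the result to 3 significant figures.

d = 58.9 m

Applying the work–energy principle:
At rest all PE has been dissipated by friction: mgh = μ_k m g d
d = h/μ_k = 15.9/0.27 = 58.89 m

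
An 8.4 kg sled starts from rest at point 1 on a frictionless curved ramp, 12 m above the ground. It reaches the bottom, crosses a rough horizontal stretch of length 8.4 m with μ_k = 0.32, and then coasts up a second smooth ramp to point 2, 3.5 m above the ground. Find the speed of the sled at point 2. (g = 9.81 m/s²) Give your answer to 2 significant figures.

Energy at 1: mgh₁ = (8.4)(9.81)(12) = 988.85 J
Friction loss: W_f = μ_k mg d = 221.5 J
At 2: ½mv² + mgh₂ = mgh₁ − W_f
½mv² = 988.85 − 221.5 − 288.41 = 478.93 J
v = √(2 × 478.93/8.4) = 10.68 m/s

v = 11 m/s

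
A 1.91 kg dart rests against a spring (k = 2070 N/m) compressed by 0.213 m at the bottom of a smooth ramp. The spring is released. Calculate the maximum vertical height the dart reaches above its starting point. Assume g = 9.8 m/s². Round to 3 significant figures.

h = 2.51 m

All spring PE becomes gravitational PE at the highest point: ½kx² = mgh
h = kx²/(2mg) = (2070)(0.213)²/(2 × 1.91 × 9.8) = 2.509 m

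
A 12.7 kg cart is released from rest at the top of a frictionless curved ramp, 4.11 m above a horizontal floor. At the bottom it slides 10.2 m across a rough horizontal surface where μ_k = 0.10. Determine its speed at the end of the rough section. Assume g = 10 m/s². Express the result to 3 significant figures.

Energy bookkeeping (friction removes W_f = μ_k N d):
mgh = ½mv² + μ_k m g d
W_f = μ_k mg d = (0.10)(12.7)(10)(10.2) = 129.5 J
½mv² = mgh − W_f = 521.97 − 129.5 = 392.43 J
v = √(2 × 392.43/12.7) = 7.861 m/s

v = 7.86 m/s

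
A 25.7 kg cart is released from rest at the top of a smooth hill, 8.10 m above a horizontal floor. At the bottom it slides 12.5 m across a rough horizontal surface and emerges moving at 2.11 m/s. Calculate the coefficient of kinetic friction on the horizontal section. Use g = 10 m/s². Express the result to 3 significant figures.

μ_k = 0.630

Applying the work–energy principle:
mgh = ½mv² + μ_k m g d
mgh = 2081.7 J; ½mv² = 57.209 J
W_f = 2081.7 − 57.209 = 2024 J
μ_k = W_f/(mg·d) = 2024/(257.0 × 12.5) = 0.6302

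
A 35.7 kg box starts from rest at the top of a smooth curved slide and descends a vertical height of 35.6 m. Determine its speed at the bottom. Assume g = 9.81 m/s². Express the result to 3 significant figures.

v = 26.4 m/s

Energy conservation between the two points: mgh = ½mv²
v = √(2gh) = √(2 × 9.81 × 35.6) = √698.47 = 26.43 m/s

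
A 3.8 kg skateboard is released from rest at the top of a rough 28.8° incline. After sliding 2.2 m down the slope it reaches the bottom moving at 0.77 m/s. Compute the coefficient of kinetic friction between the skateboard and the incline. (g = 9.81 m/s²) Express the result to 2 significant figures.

The energy dissipated by friction is the PE lost minus the KE gained:
mgL sinθ = 39.509 J; ½mv² = 1.1265 J
W_f = 39.509 − 1.1265 = 38.38 J
μ_k = W_f/(mg cosθ · L) = 38.38/(32.67 × 2.2) = 0.5341

μ_k = 0.53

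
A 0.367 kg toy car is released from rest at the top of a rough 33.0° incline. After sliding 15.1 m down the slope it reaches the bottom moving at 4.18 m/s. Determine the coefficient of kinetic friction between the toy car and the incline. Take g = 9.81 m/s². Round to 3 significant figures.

μ_k = 0.579

Energy balance down the incline: mg L sinθ − ½mv² = μ_k (mg cosθ) L
mgL sinθ = 29.609 J; ½mv² = 3.2062 J
W_f = 29.609 − 3.2062 = 26.40 J
μ_k = W_f/(mg cosθ · L) = 26.40/(3.019 × 15.1) = 0.5791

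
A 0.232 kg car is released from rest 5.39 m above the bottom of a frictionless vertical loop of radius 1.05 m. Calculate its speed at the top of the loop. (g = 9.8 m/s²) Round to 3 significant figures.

Energy conservation: mgh = ½mv_top² + mg(2r)
v_top² = 2g(h − 2r) = 2(9.8)(5.39 − 2.100) = 64.48
v_top = 8.030 m/s

v = 8.03 m/s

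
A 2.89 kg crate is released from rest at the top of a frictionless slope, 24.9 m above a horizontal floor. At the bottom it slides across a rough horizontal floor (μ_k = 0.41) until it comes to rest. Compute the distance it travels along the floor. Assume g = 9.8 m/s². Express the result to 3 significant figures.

Applying the work–energy principle:
At rest all PE has been dissipated by friction: mgh = μ_k m g d
d = h/μ_k = 24.9/0.41 = 60.73 m

d = 60.7 m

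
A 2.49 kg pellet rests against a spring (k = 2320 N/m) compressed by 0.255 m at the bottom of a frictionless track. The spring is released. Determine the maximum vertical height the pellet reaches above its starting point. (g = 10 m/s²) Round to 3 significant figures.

h = 3.03 m

At maximum height the pellet is at rest, so ½kx² = mgh
h = kx²/(2mg) = (2320)(0.255)²/(2 × 2.49 × 10) = 3.029 m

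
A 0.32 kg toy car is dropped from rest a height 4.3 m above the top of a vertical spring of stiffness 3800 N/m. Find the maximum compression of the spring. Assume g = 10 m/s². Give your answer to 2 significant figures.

x = 0.086 m

Take the reference level at the top of the uncompressed spring. At max compression the car has fallen H + x and is momentarily at rest:
mg(H + x) = ½kx²
½(3800)x² − (0.32)(10)x − (0.32)(10)(4.3) = 0
1900x² − 3.200x − 13.76 = 0
x = [3.200 + √(10.24 + 104576)]/(2 × 1900) = 0.08595 m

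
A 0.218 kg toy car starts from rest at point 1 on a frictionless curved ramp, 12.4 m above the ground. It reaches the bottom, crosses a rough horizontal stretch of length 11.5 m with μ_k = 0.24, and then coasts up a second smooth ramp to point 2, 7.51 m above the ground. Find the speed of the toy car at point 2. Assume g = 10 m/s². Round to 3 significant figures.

Energy at 1: mgh₁ = (0.218)(10)(12.4) = 27.032 J
Friction loss: W_f = μ_k mg d = 6.017 J
At 2: ½mv² + mgh₂ = mgh₁ − W_f
½mv² = 27.032 − 6.017 − 16.372 = 4.6434 J
v = √(2 × 4.6434/0.218) = 6.527 m/s

v = 6.53 m/s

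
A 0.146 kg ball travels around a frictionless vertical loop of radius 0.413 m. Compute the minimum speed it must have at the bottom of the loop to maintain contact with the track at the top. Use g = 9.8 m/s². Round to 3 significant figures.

v = 4.50 m/s

At the top: mg = mv_top²/r ⇒ v_top² = gr = 4.047 m²/s²
Energy from bottom to top (height 2r): ½mv_bot² = ½mv_top² + mg(2r)
v_bot² = gr + 4gr = 5gr = 20.24
v_bot = √(5gr) = 4.499 m/s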